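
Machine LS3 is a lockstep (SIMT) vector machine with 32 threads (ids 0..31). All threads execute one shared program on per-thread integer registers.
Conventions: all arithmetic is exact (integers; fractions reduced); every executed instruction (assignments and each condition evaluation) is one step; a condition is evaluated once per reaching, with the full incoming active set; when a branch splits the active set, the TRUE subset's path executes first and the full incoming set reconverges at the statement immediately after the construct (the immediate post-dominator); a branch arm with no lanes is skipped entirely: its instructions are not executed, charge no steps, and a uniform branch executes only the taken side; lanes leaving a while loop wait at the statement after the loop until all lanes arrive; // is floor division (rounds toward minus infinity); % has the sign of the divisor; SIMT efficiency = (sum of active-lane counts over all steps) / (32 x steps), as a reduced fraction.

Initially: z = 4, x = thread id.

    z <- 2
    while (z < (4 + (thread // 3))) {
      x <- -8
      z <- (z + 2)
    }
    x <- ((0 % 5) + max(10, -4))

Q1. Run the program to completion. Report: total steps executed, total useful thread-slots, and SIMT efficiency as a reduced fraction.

Answer: 21 steps, 447 useful, 149/224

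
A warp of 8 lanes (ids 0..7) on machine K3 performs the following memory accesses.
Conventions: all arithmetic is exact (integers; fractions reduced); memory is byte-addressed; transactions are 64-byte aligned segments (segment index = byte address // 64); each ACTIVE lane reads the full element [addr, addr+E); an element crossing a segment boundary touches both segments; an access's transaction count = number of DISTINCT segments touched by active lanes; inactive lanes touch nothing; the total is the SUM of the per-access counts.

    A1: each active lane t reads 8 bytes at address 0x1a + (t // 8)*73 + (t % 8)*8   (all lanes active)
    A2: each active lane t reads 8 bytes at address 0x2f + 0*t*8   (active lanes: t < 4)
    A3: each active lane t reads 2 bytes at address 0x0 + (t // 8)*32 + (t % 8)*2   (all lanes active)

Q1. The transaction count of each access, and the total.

A1: 2 transactions
A2: 1 transaction
A3: 1 transaction

Answer: 2,1,1; total 4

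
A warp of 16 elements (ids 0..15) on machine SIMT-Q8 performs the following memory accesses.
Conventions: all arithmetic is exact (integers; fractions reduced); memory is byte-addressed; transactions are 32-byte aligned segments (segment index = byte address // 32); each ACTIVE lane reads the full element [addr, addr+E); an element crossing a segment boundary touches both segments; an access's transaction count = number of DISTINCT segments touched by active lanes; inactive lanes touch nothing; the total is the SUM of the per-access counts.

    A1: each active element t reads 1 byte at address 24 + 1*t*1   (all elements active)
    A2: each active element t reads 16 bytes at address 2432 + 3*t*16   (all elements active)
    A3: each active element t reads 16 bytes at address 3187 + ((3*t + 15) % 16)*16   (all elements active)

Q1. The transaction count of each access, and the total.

A1: 2 transactions
A2: 16 transactions
A3: 9 transactions

Answer: 2,16,9; total 27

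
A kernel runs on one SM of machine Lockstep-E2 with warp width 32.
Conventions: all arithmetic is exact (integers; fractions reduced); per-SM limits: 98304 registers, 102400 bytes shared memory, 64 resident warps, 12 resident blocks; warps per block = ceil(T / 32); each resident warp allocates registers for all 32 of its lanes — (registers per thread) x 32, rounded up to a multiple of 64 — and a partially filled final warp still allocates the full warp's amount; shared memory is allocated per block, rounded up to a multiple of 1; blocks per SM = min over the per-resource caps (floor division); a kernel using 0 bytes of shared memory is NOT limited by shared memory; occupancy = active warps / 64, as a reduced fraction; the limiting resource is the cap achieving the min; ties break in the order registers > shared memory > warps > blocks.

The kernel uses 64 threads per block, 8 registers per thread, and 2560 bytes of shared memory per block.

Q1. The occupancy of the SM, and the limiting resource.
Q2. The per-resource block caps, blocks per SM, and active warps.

Answer: occupancy 3/8, limited by blocks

registers: 192 blocks
shared memory: 40 blocks
warps: 32 blocks
blocks: 12 blocks

Answer: 12 blocks, 24 active warps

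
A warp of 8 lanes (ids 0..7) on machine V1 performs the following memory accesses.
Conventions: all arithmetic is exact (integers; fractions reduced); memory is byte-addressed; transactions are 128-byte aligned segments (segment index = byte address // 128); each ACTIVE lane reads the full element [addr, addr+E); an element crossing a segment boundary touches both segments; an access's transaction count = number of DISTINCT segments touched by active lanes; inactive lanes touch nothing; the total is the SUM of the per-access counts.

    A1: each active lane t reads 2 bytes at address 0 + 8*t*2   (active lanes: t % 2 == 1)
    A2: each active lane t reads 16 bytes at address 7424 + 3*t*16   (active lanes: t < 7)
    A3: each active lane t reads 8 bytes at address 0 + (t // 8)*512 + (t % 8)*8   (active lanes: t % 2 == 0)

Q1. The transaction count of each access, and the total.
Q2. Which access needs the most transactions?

A1: 1 transaction
A2: 3 transactions
A3: 1 transaction

Answer: 1,3,1; total 5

Answer: A2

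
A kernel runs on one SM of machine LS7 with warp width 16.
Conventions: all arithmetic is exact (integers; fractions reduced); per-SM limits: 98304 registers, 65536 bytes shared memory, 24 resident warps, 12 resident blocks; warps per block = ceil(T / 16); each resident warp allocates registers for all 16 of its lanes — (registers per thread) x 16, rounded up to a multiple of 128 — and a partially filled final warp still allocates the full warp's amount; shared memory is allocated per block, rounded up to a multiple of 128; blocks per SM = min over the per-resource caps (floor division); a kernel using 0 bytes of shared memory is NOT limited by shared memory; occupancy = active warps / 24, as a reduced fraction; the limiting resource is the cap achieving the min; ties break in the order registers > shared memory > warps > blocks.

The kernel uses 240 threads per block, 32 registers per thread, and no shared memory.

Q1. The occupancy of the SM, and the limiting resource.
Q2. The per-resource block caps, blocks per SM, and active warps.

Answer: occupancy 5/8, limited by warps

registers: 12 blocks
shared memory: no limit (kernel uses none)
warps: 1 block
blocks: 12 blocks

Answer: 1 block, 15 active warps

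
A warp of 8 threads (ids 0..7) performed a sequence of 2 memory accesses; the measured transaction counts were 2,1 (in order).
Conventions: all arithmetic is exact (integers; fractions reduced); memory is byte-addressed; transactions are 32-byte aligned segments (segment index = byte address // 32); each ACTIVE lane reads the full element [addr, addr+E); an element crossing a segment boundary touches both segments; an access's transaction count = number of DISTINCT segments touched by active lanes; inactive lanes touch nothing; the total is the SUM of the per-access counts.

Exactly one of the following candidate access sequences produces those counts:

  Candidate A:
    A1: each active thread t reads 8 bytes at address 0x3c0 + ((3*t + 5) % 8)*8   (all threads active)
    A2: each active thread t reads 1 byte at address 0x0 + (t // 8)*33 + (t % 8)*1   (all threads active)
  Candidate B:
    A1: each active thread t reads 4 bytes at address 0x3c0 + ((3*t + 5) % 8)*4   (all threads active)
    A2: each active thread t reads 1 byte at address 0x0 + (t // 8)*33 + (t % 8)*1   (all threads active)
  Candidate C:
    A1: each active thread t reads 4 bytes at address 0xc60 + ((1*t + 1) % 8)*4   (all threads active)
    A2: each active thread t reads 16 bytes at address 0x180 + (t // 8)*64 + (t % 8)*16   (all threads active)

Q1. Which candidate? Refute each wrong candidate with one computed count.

B: A1 gives 1 transaction, not 2
C: A1 gives 1 transaction, not 2
A: all counts match (2,1)

Answer: A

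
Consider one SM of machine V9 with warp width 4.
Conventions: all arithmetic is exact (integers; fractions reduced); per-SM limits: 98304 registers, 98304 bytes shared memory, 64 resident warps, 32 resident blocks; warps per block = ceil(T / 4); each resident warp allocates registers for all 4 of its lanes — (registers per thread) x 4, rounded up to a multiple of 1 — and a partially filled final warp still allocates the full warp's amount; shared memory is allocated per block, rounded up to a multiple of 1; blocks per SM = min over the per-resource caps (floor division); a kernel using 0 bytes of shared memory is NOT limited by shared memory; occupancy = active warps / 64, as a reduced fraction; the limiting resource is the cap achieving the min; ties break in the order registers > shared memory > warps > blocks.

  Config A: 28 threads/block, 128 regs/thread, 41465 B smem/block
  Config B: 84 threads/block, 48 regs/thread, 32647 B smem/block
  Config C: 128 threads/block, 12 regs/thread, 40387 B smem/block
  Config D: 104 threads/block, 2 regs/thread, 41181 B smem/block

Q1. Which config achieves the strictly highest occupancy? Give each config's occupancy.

occupancies: A 7/32, B 63/64, C 1, D 13/16

Answer: C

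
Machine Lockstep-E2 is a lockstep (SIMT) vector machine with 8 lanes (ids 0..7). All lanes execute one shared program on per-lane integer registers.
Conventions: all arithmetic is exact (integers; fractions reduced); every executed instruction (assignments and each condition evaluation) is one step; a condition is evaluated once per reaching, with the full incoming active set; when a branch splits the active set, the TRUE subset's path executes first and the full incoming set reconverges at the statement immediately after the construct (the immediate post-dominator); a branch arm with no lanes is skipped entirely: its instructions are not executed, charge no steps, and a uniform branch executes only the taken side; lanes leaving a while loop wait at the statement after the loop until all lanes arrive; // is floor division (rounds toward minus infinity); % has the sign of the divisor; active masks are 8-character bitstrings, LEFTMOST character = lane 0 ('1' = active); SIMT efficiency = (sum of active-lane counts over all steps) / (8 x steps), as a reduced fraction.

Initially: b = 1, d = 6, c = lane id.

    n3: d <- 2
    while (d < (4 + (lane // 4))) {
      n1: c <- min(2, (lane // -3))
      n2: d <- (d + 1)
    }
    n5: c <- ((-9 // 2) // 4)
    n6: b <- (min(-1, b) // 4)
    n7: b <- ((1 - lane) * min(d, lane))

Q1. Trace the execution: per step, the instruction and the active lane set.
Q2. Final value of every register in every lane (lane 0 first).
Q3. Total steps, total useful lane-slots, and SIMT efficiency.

step 0: d <- 2                       11111111
step 1: eval (d < (4 + (lane // 4))) 11111111
step 2: c <- min(2, (lane // -3))    11111111
step 3: d <- (d + 1)                 11111111
step 4: eval (d < (4 + (lane // 4))) 11111111
step 5: c <- min(2, (lane // -3))    11111111
step 6: d <- (d + 1)                 11111111
step 7: eval (d < (4 + (lane // 4))) 11111111
step 8: c <- min(2, (lane // -3))    00001111
step 9: d <- (d + 1)                 00001111
step 10: eval (d < (4 + (lane // 4))) 00001111
step 11: c <- ((-9 // 2) // 4)        11111111
step 12: b <- (min(-1, b) // 4)       11111111
step 13: b <- ((1 - lane) * min(d, lane)) 11111111

Answer: 14 steps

b: 0,0,-2,-6,-12,-20,-25,-30
d: 4,4,4,4,5,5,5,5
c: -2,-2,-2,-2,-2,-2,-2,-2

steps = 14; useful = 100; efficiency = 100/112 = 25/28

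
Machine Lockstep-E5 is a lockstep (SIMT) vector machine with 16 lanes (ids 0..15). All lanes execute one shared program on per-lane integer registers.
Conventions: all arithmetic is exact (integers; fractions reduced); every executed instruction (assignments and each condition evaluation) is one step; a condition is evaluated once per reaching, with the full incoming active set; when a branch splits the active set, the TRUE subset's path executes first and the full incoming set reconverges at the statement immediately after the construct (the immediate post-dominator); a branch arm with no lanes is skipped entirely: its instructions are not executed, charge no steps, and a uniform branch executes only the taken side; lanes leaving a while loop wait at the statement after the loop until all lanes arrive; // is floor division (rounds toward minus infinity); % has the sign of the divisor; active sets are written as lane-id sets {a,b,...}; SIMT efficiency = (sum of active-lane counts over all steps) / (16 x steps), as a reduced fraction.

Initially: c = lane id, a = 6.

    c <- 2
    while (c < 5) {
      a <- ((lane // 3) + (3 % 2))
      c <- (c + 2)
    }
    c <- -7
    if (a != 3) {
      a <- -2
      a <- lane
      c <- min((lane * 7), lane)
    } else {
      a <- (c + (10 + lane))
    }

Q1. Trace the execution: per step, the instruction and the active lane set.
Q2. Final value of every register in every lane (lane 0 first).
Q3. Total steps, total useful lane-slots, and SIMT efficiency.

step 0: c <- 2                       {0,1,2,3,4,5,6,7,8,9,10,11,12,13,14,15}
step 1: eval (c < 5)                 {0,1,2,3,4,5,6,7,8,9,10,11,12,13,14,15}
step 2: a <- ((lane // 3) + (3 % 2)) {0,1,2,3,4,5,6,7,8,9,10,11,12,13,14,15}
step 3: c <- (c + 2)                 {0,1,2,3,4,5,6,7,8,9,10,11,12,13,14,15}
step 4: eval (c < 5)                 {0,1,2,3,4,5,6,7,8,9,10,11,12,13,14,15}
step 5: a <- ((lane // 3) + (3 % 2)) {0,1,2,3,4,5,6,7,8,9,10,11,12,13,14,15}
step 6: c <- (c + 2)                 {0,1,2,3,4,5,6,7,8,9,10,11,12,13,14,15}
step 7: eval (c < 5)                 {0,1,2,3,4,5,6,7,8,9,10,11,12,13,14,15}
step 8: c <- -7                      {0,1,2,3,4,5,6,7,8,9,10,11,12,13,14,15}
step 9: eval (a != 3)                {0,1,2,3,4,5,6,7,8,9,10,11,12,13,14,15}
step 10: a <- -2                      {0,1,2,3,4,5,9,10,11,12,13,14,15}
step 11: a <- lane                    {0,1,2,3,4,5,9,10,11,12,13,14,15}
step 12: c <- min((lane * 7), lane)   {0,1,2,3,4,5,9,10,11,12,13,14,15}
step 13: a <- (c + (10 + lane))       {6,7,8}

Answer: 14 steps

c: 0,1,2,3,4,5,-7,-7,-7,9,10,11,12,13,14,15
a: 0,1,2,3,4,5,9,10,11,9,10,11,12,13,14,15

steps = 14; useful = 202; efficiency = 202/224 = 101/112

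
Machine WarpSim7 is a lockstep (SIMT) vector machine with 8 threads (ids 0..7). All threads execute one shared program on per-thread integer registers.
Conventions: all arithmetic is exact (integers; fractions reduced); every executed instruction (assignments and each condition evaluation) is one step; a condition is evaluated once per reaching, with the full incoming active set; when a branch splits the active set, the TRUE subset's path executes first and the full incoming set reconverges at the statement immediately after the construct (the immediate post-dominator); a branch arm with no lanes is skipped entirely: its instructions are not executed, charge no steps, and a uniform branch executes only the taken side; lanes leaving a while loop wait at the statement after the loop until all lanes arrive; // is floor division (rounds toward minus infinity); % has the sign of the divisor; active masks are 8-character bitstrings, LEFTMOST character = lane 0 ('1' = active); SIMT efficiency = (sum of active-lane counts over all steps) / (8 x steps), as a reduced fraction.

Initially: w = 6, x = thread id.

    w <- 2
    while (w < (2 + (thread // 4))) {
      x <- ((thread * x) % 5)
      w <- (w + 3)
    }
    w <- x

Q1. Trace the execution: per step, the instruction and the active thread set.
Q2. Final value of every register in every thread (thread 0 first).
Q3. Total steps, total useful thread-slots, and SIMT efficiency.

step 0: w <- 2                       11111111
step 1: eval (w < (2 + (thread // 4))) 11111111
step 2: x <- ((thread * x) % 5)      00001111
step 3: w <- (w + 3)                 00001111
step 4: eval (w < (2 + (thread // 4))) 00001111
step 5: w <- x                       11111111

Answer: 6 steps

w: 0,1,2,3,1,0,1,4
x: 0,1,2,3,1,0,1,4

steps = 6; useful = 36; efficiency = 36/48 = 3/4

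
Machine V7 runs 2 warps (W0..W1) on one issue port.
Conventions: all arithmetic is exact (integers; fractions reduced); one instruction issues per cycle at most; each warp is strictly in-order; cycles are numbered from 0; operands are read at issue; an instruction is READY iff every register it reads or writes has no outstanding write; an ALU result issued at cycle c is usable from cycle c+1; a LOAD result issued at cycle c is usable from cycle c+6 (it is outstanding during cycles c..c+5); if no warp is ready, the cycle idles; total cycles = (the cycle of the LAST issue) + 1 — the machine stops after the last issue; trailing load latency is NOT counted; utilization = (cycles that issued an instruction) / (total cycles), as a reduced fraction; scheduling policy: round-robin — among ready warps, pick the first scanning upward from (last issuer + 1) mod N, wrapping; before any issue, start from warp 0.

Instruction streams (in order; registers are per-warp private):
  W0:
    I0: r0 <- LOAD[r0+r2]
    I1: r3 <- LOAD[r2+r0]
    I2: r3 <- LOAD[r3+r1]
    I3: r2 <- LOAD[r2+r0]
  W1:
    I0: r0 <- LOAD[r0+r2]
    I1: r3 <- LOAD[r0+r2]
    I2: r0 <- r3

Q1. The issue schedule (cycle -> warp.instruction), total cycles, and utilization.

cycle 0: W0.I0
cycle 1: W1.I0
cycle 2: idle
cycle 3: idle
cycle 4: idle
cycle 5: idle
cycle 6: W0.I1
cycle 7: W1.I1
cycle 8: idle
cycle 9: idle
cycle 10: idle
cycle 11: idle
cycle 12: W0.I2
cycle 13: W1.I2
cycle 14: W0.I3

Answer: 15 cycles, utilization 7/15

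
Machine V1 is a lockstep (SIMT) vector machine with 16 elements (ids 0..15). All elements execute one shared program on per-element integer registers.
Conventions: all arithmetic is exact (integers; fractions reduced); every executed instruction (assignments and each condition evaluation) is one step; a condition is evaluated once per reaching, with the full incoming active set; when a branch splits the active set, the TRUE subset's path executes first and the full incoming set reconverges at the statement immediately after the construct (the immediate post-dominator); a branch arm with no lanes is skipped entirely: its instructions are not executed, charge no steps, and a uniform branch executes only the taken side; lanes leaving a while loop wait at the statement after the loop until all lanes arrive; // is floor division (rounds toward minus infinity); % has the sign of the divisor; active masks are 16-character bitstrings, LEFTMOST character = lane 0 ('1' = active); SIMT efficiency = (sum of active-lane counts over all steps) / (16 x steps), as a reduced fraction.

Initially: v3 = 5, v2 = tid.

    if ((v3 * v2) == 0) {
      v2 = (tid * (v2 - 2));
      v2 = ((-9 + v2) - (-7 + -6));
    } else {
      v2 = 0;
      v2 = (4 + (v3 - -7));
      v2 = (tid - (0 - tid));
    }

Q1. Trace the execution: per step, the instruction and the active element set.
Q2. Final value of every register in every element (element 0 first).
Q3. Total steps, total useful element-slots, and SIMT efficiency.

step 0: eval ((v3 * v2) == 0)        1111111111111111
step 1: v2 <- (tid * (v2 - 2))       1000000000000000
step 2: v2 <- ((-9 + v2) - (-7 + -6)) 1000000000000000
step 3: v2 <- 0                      0111111111111111
step 4: v2 <- (4 + (v3 - -7))        0111111111111111
step 5: v2 <- (tid - (0 - tid))      0111111111111111

Answer: 6 steps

v3: 5,5,5,5,5,5,5,5,5,5,5,5,5,5,5,5
v2: 4,2,4,6,8,10,12,14,16,18,20,22,24,26,28,30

steps = 6; useful = 63; efficiency = 63/96 = 21/32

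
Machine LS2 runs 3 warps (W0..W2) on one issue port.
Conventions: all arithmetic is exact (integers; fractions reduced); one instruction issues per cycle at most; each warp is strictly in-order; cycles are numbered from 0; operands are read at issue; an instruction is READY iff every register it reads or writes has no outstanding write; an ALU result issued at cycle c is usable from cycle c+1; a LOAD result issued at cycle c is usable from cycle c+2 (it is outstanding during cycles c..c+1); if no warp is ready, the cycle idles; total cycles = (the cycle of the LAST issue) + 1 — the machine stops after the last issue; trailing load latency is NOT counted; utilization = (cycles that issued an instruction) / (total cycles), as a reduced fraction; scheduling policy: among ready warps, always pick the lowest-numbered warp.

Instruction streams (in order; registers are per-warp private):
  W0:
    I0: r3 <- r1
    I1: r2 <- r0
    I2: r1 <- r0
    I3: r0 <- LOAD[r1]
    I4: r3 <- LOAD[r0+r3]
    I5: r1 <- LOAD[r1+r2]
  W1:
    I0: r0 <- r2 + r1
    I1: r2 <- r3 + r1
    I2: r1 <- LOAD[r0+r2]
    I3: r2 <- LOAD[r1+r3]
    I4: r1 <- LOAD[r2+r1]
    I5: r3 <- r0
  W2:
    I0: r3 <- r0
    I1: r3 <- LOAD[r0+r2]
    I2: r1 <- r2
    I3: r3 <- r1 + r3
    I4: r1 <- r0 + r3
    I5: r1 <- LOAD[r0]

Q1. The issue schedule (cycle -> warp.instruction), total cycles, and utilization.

cycle 0: W0.I0
cycle 1: W0.I1
cycle 2: W0.I2
cycle 3: W0.I3
cycle 4: W1.I0
cycle 5: W0.I4
cycle 6: W0.I5
cycle 7: W1.I1
cycle 8: W1.I2
cycle 9: W2.I0
cycle 10: W1.I3
cycle 11: W2.I1
cycle 12: W1.I4
cycle 13: W1.I5
cycle 14: W2.I2
cycle 15: W2.I3
cycle 16: W2.I4
cycle 17: W2.I5

Answer: 18 cycles, utilization 1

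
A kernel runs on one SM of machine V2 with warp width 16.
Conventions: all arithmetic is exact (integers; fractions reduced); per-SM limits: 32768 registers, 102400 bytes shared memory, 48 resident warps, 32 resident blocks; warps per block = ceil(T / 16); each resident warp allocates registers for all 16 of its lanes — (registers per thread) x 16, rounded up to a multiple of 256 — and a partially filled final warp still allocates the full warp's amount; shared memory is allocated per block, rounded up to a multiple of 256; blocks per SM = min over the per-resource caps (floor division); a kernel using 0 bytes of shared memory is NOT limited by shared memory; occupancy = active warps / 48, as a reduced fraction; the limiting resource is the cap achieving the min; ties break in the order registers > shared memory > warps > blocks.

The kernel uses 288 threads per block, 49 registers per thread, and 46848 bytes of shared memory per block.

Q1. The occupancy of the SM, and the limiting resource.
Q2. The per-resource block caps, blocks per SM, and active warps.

Answer: occupancy 3/8, limited by registers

registers: 1 block
shared memory: 2 blocks
warps: 2 blocks
blocks: 32 blocks

Answer: 1 block, 18 active warps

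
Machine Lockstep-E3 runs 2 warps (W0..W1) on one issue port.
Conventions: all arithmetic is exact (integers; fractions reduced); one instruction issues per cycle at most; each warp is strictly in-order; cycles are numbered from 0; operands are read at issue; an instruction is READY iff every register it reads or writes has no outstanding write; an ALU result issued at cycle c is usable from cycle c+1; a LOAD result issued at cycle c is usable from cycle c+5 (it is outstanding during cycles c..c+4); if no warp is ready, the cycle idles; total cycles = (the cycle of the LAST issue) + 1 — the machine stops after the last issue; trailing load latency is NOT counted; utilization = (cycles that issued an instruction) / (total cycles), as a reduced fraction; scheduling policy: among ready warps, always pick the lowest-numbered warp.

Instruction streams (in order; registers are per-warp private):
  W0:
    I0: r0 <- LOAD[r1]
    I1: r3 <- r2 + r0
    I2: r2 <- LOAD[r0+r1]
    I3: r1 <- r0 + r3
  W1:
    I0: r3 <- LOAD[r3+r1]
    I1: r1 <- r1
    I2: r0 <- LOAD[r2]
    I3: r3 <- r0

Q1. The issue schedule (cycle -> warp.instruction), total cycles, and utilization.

cycle 0: W0.I0
cycle 1: W1.I0
cycle 2: W1.I1
cycle 3: W1.I2
cycle 4: idle
cycle 5: W0.I1
cycle 6: W0.I2
cycle 7: W0.I3
cycle 8: W1.I3

Answer: 9 cycles, utilization 8/9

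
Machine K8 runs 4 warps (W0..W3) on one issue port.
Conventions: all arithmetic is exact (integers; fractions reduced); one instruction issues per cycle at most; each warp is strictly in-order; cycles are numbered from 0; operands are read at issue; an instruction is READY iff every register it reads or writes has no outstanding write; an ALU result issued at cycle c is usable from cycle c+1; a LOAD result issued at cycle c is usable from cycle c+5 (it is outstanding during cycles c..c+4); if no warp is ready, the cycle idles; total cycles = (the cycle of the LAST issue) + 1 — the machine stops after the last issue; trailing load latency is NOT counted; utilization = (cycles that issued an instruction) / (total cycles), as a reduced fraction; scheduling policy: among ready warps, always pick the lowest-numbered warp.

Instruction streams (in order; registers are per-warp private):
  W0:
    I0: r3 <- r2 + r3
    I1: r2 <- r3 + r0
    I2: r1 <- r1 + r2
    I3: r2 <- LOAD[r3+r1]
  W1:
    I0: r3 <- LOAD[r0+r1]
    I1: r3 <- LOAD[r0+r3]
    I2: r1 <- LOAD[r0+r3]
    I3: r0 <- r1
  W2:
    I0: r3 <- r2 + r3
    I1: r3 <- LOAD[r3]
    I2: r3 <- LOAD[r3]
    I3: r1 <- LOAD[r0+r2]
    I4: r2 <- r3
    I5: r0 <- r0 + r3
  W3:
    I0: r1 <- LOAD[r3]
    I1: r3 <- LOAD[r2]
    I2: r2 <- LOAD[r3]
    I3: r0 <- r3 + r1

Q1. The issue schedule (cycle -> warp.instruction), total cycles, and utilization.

cycle 0: W0.I0
cycle 1: W0.I1
cycle 2: W0.I2
cycle 3: W0.I3
cycle 4: W1.I0
cycle 5: W2.I0
cycle 6: W2.I1
cycle 7: W3.I0
cycle 8: W3.I1
cycle 9: W1.I1
cycle 10: idle
cycle 11: W2.I2
cycle 12: W2.I3
cycle 13: W3.I2
cycle 14: W1.I2
cycle 15: W3.I3
cycle 16: W2.I4
cycle 17: W2.I5
cycle 18: idle
cycle 19: W1.I3

Answer: 20 cycles, utilization 9/10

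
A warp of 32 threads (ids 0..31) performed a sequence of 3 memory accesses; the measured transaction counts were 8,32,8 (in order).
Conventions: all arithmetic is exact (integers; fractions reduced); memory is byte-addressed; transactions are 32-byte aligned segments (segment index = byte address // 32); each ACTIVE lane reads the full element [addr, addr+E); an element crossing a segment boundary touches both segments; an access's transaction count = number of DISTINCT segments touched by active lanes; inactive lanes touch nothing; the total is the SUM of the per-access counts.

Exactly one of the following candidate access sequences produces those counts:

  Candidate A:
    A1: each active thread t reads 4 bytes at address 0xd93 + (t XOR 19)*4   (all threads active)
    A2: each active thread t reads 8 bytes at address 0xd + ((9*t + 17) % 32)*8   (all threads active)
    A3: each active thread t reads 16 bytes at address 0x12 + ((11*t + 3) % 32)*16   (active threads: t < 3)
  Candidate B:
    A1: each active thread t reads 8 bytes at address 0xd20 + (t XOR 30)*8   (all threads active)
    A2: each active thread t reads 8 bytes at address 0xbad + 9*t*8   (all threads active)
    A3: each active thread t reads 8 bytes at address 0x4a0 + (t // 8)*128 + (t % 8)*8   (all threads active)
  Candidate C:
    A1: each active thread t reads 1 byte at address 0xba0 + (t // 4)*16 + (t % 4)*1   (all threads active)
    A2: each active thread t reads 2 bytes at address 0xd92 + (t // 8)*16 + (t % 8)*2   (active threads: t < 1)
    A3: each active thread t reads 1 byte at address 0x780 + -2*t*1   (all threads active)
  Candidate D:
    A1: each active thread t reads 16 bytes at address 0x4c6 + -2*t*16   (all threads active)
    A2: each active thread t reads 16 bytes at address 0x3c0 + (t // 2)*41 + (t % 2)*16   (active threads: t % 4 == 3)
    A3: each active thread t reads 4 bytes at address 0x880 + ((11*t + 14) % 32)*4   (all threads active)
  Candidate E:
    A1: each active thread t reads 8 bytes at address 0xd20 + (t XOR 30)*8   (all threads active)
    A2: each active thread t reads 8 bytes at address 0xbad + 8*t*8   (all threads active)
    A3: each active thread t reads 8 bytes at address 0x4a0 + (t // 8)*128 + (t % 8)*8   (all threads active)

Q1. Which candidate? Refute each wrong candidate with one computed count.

A: A1 gives 5 transactions, not 8
B: A2 gives 40 transactions, not 32
C: A1 gives 4 transactions, not 8
D: A1 gives 32 transactions, not 8
E: all counts match (8,32,8)

Answer: E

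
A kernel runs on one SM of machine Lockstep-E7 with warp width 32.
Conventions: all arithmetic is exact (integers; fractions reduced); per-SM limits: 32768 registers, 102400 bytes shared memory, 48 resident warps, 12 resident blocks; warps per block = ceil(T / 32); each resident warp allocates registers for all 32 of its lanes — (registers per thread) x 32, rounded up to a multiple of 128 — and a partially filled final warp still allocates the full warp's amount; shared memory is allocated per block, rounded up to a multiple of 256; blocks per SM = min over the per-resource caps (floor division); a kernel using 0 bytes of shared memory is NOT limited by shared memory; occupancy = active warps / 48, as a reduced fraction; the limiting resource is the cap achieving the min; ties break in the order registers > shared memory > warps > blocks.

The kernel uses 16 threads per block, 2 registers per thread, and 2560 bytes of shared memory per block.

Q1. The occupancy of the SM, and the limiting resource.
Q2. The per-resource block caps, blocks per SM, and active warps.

Answer: occupancy 1/4, limited by blocks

registers: 256 blocks
shared memory: 40 blocks
warps: 48 blocks
blocks: 12 blocks

Answer: 12 blocks, 12 active warps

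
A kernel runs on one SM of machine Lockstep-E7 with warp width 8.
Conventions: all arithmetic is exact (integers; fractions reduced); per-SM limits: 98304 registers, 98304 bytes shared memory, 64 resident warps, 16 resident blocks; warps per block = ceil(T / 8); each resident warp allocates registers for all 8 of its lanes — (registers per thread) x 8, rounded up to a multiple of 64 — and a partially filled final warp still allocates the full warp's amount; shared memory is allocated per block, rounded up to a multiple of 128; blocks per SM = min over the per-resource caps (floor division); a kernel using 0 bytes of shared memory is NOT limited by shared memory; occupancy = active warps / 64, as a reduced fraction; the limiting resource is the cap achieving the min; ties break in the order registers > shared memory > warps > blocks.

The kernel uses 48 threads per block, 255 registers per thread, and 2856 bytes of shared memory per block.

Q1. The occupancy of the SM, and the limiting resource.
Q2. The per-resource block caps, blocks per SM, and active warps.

Answer: occupancy 3/4, limited by registers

registers: 8 blocks
shared memory: 33 blocks
warps: 10 blocks
blocks: 16 blocks

Answer: 8 blocks, 48 active warps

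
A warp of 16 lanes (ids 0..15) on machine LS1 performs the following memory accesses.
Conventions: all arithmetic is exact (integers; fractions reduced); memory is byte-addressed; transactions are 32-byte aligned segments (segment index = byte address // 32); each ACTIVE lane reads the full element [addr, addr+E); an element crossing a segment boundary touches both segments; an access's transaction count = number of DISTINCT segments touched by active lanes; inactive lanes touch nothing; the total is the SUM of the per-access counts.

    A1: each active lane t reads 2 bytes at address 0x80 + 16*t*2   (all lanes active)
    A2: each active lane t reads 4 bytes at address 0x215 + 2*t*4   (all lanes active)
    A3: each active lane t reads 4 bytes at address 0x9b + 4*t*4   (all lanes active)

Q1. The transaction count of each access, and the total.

A1: 16 transactions
A2: 5 transactions
A3: 9 transactions

Answer: 16,5,9; total 30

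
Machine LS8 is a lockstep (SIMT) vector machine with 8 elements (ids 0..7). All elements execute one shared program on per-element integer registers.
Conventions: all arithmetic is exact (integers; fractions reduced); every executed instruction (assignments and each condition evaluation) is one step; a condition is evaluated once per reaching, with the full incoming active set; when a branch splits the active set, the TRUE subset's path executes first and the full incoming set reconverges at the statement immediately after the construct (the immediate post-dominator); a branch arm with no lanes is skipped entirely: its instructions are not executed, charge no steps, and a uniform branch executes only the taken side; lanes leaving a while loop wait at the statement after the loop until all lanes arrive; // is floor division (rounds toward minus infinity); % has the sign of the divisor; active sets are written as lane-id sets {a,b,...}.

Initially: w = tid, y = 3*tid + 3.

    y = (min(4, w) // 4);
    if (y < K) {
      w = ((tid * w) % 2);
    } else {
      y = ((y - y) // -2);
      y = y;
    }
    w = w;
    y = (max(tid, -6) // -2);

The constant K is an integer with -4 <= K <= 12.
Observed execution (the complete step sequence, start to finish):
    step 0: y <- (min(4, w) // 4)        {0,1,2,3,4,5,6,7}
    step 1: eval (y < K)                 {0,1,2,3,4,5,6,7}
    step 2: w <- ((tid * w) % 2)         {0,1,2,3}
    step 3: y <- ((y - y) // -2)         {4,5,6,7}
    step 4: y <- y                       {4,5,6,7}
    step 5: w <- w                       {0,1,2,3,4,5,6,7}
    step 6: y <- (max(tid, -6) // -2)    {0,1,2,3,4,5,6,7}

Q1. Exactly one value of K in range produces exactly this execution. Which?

Answer: K = 1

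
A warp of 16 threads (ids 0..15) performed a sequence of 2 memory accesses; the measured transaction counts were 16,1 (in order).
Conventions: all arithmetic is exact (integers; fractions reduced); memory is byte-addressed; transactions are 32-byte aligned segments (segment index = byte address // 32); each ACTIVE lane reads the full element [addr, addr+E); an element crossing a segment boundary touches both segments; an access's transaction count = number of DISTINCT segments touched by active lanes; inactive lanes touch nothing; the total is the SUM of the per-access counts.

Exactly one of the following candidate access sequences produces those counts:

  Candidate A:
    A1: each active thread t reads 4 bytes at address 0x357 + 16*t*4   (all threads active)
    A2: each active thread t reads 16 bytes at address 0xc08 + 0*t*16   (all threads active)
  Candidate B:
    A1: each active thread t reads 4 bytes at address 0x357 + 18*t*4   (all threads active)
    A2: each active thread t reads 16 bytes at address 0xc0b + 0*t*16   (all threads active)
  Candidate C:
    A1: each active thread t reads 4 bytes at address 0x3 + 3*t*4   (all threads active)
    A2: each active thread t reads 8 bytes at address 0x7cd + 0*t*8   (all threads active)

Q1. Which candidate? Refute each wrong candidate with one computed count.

B: A1 gives 20 transactions, not 16
C: A1 gives 6 transactions, not 16
A: all counts match (16,1)

Answer: A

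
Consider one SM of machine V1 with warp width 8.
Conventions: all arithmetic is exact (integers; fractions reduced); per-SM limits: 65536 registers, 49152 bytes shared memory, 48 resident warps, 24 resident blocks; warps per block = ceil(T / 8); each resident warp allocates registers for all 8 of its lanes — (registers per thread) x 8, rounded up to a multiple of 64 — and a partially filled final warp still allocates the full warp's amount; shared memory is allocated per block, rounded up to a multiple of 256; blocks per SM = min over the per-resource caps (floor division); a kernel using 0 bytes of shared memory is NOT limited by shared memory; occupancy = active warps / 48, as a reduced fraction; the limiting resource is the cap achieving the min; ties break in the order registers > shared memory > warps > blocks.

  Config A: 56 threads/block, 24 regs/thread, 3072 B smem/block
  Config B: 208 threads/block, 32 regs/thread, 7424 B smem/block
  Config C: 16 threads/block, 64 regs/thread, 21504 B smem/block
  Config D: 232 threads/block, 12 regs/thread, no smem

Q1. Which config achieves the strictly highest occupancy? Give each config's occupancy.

occupancies: A 7/8, B 13/24, C 1/12, D 29/48

Answer: A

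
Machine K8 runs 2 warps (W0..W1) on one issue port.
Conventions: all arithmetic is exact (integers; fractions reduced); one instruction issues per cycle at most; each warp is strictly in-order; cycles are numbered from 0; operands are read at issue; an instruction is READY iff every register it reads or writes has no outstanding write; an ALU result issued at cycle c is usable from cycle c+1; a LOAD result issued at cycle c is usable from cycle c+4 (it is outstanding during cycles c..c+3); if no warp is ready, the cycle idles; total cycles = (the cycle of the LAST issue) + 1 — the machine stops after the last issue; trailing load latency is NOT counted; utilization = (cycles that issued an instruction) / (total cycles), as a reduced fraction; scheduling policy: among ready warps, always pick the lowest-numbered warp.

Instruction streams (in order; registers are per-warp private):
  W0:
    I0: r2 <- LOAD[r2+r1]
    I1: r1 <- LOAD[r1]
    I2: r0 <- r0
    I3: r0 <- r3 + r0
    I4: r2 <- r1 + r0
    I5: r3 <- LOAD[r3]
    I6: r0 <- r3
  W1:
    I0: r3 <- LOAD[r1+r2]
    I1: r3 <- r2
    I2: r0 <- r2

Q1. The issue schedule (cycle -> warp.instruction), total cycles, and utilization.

cycle 0: W0.I0
cycle 1: W0.I1
cycle 2: W0.I2
cycle 3: W0.I3
cycle 4: W1.I0
cycle 5: W0.I4
cycle 6: W0.I5
cycle 7: idle
cycle 8: W1.I1
cycle 9: W1.I2
cycle 10: W0.I6

Answer: 11 cycles, utilization 10/11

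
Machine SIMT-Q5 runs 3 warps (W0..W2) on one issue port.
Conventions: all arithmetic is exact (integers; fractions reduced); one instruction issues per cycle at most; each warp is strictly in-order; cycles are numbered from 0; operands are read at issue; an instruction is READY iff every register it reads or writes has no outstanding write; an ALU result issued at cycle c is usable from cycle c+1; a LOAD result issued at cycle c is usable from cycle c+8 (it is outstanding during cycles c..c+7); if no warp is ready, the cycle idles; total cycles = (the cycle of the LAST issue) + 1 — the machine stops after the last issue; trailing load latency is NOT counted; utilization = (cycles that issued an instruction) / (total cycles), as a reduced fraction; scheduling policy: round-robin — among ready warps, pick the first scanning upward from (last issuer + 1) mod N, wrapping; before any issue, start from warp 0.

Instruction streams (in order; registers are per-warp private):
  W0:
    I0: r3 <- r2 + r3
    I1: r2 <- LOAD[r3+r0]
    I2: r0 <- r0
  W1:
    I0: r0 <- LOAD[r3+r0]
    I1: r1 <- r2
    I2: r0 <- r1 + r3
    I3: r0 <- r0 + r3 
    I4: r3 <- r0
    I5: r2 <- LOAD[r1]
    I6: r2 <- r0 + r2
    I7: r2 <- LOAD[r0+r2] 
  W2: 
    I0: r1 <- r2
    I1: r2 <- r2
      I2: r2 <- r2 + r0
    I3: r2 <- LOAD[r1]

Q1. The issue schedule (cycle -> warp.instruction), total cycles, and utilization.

cycle 0: W0.I0
cycle 1: W1.I0
cycle 2: W2.I0
cycle 3: W0.I1
cycle 4: W1.I1
cycle 5: W2.I1
cycle 6: W0.I2
cycle 7: W2.I2
cycle 8: W2.I3
cycle 9: W1.I2
cycle 10: W1.I3
cycle 11: W1.I4
cycle 12: W1.I5
cycle 13: idle
cycle 14: idle
cycle 15: idle
cycle 16: idle
cycle 17: idle
cycle 18: idle
cycle 19: idle
cycle 20: W1.I6
cycle 21: W1.I7

Answer: 22 cycles, utilization 15/22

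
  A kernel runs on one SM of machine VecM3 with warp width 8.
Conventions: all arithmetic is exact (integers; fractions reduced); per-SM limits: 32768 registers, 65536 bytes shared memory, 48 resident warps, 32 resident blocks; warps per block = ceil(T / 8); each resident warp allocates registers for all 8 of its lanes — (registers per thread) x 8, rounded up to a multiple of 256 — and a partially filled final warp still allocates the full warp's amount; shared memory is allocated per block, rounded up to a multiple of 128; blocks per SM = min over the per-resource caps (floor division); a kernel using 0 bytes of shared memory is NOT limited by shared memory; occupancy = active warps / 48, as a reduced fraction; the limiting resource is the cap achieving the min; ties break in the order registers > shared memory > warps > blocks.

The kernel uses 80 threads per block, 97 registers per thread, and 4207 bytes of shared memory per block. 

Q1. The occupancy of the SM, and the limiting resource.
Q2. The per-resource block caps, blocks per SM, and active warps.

Answer: occupancy 5/8, limited by registers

registers: 3 blocks
shared memory: 15 blocks
warps: 4 blocks
blocks: 32 blocks

Answer: 3 blocks, 30 active warps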